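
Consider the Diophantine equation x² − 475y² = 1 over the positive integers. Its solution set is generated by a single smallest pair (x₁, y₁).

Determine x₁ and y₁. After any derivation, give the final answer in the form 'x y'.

57799 2652

d=475: √d = [21; 1,3,1,6,2,6,1,3,1,42] (ℓ=10, even), read p_9/q_9
a_0=21:  p_0=21·1+0=21,  q_0=21·0+1=1
…
a_7=1:  p_7=1·10287+1591=11878,  q_7=1·472+73=545
a_8=3:  p_8=3·11878+10287=45921,  q_8=3·545+472=2107
a_9=1:  p_9=1·45921+11878=57799,  q_9=1·2107+545=2652
(x₁, y₁) = (57799, 2652);  57799² − 475·2652² = 1 ✓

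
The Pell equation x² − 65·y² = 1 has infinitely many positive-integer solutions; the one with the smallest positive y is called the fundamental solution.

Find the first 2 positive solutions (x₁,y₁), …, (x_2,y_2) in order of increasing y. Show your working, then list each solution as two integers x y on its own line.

d=65: √d = [8; 16] (ℓ=1, odd), read p_1/q_1
i=0: a=8 ⇒ p=8, q=1
i=1: a=16 ⇒ p=129, q=16
fundamental: x₁=129, y₁=16  (since 16641 − 65·256 = 1)
k=2:  x_2 = 129·129+65·16·16 = 33281,  y_2 = 129·16+16·129 = 4128

129 16
33281 4128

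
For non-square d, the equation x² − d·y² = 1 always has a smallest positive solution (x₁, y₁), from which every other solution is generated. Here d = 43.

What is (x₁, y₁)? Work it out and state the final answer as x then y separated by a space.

3482 531

d=43: √d = [6; 1,1,3,1,5,1,3,1,1,12] (ℓ=10, even), read p_9/q_9
i=0: a=6 ⇒ p=6, q=1
…
i=3: a=3 ⇒ p=46, q=7
i=4: a=1 ⇒ p=59, q=9
…
i=7: a=3 ⇒ p=1541, q=235
i=8: a=1 ⇒ p=1941, q=296
i=9: a=1 ⇒ p=3482, q=531
fundamental: x₁=3482, y₁=531  (since 12124324 − 43·281961 = 1)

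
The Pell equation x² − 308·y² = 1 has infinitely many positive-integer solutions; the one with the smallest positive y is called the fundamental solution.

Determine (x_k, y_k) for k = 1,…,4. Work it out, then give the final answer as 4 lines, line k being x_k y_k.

√308 → a₀=17, period (1,1,4,1,1,34); ℓ=6 even so k=5
i=0: a=17 ⇒ p=17, q=1
i=1: a=1 ⇒ p=18, q=1
i=2: a=1 ⇒ p=35, q=2
i=3: a=4 ⇒ p=158, q=9
i=4: a=1 ⇒ p=193, q=11
i=5: a=1 ⇒ p=351, q=20
fundamental: x₁=351, y₁=20  (since 123201 − 308·400 = 1)
(x_2, y_2) = (351·351 + 308·20·20, 351·20 + 20·351) = (246401, 14040)
(x_3, y_3) = (351·246401 + 308·20·14040, 351·14040 + 20·246401) = (172973151, 9856060)
(x_4, y_4) = (351·172973151 + 308·20·9856060, 351·9856060 + 20·172973151) = (121426905601, 6918940080)

351 20
246401 14040
172973151 9856060
121426905601 6918940080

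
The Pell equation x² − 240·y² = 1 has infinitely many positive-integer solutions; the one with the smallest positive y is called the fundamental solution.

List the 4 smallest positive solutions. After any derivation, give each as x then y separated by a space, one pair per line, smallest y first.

31 2
1921 124
119071 7686
7380481 476408

√240 → a₀=15, period (2,30); ℓ=2 even so k=1
step 0: (15, 1)  from 15·(1,0) + (0,1)
step 1: (31, 2)  from 2·(15,1) + (1,0)
(x₁, y₁) = (31, 2);  31² − 240·2² = 1 ✓
(31+2√240)^2 = 1921 + 124√240
(31+2√240)^3 = 119071 + 7686√240
(31+2√240)^4 = 7380481 + 476408√240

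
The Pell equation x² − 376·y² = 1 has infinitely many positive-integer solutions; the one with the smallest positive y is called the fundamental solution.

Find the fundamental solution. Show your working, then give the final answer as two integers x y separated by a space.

2143295 110532

d=376: √d = [19; 2,1,1,3,1,…,1,2,38] (ℓ=16, even), read p_15/q_15
step 0: (19, 1)  from 19·(1,0) + (0,1)
step 1: (39, 2)  from 2·(19,1) + (1,0)
step 2: (58, 3)  from 1·(39,2) + (19,1)
step 3: (97, 5)  from 1·(58,3) + (39,2)
…
step 7: (2928, 151)  from 2·(1241,64) + (446,23)
…
step 9: (28834, 1487)  from 2·(12953,668) + (2928,151)
step 10: (70621, 3642)  from 2·(28834,1487) + (12953,668)
…
step 12: (368986, 19029)  from 3·(99455,5129) + (70621,3642)
step 13: (468441, 24158)  from 1·(368986,19029) + (99455,5129)
step 14: (837427, 43187)  from 1·(468441,24158) + (368986,19029)
step 15: (2143295, 110532)  from 2·(837427,43187) + (468441,24158)
→ (2143295, 110532).  Check: 2143295²=4593713457025, 376·110532²=4593713457024, difference 1.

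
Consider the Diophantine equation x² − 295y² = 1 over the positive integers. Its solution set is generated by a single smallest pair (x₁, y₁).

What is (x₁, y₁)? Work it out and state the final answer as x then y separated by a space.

d=295: √d = [17; 5,1,2,3,2,6,2,3,2,1,5,34] (ℓ=12, even), read p_11/q_11
i=0: a=17 ⇒ p=17, q=1
…
i=2: a=1 ⇒ p=103, q=6
i=3: a=2 ⇒ p=292, q=17
i=4: a=3 ⇒ p=979, q=57
i=5: a=2 ⇒ p=2250, q=131
i=6: a=6 ⇒ p=14479, q=843
i=7: a=2 ⇒ p=31208, q=1817
i=8: a=3 ⇒ p=108103, q=6294
i=9: a=2 ⇒ p=247414, q=14405
i=10: a=1 ⇒ p=355517, q=20699
i=11: a=5 ⇒ p=2024999, q=117900
(x₁, y₁) = (2024999, 117900);  2024999² − 295·117900² = 1 ✓

2024999 117900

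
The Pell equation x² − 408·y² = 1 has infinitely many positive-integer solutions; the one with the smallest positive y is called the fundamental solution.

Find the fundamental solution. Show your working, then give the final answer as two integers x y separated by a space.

101 5

√408 = [20; 5,40, …], period ℓ=2 (even) → k=1
i=0: a=20 ⇒ p=20, q=1
i=1: a=5 ⇒ p=101, q=5
→ (101, 5).  Check: 101²=10201, 408·5²=10200, difference 1.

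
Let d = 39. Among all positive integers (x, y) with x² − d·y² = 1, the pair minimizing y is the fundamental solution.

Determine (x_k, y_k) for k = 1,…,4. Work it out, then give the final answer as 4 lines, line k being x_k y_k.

25 4
1249 200
62425 9996
3120001 499600

[6; 4,12] for √39; ℓ=2 ⇒ convergent index 1
i=0: a=6 ⇒ p=6, q=1
i=1: a=4 ⇒ p=25, q=4
(x₁, y₁) = (25, 4);  25² − 39·4² = 1 ✓
n=2: (25,4)∘(25,4) = (25·25+39·4·4, 25·4+4·25) = (1249,200)
n=3: (1249,200)∘(25,4) = (25·1249+39·4·200, 25·200+4·1249) = (62425,9996)
n=4: (62425,9996)∘(25,4) = (25·62425+39·4·9996, 25·9996+4·62425) = (3120001,499600)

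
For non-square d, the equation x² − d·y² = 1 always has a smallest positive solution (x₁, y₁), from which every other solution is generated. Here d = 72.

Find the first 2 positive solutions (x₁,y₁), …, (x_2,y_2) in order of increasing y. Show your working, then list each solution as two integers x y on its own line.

d=72: √d = [8; 2,16] (ℓ=2, even), read p_1/q_1
a_0=8:  p_0=8·1+0=8,  q_0=8·0+1=1
a_1=2:  p_1=2·8+1=17,  q_1=2·1+0=2
(x₁, y₁) = (17, 2);  17² − 72·2² = 1 ✓
k=2:  x_2 = 17·17+72·2·2 = 577,  y_2 = 17·2+2·17 = 68

17 2
577 68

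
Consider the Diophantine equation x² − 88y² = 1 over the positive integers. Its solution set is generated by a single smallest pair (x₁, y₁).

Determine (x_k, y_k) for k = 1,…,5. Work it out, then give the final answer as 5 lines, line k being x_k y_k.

[9; 2,1,1,1,2,18] for √88; ℓ=6 ⇒ convergent index 5
k=0  a_k=9  p_k/q_k = 9/1
…
k=4  a_k=1  p_k/q_k = 75/8
k=5  a_k=2  p_k/q_k = 197/21
→ (197, 21).  Check: 197²=38809, 88·21²=38808, difference 1.
n=2: (197,21)∘(197,21) = (197·197+88·21·21, 197·21+21·197) = (77617,8274)
n=3: (77617,8274)∘(197,21) = (197·77617+88·21·8274, 197·8274+21·77617) = (30580901,3259935)
n=4: (30580901,3259935)∘(197,21) = (197·30580901+88·21·3259935, 197·3259935+21·30580901) = (12048797377,1284406116)
n=5: (12048797377,1284406116)∘(197,21) = (197·12048797377+88·21·1284406116, 197·1284406116+21·12048797377) = (4747195585637,506052749769)

197 21
77617 8274
30580901 3259935
12048797377 1284406116
4747195585637 506052749769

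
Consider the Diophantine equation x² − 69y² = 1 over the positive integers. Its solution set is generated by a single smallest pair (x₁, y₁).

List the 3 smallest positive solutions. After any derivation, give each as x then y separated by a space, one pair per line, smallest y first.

[8; 3,3,1,4,1,3,3,16] for √69; ℓ=8 ⇒ convergent index 7
step 0: (8, 1)  from 8·(1,0) + (0,1)
step 1: (25, 3)  from 3·(8,1) + (1,0)
step 2: (83, 10)  from 3·(25,3) + (8,1)
…
step 4: (515, 62)  from 4·(108,13) + (83,10)
…
step 6: (2384, 287)  from 3·(623,75) + (515,62)
step 7: (7775, 936)  from 3·(2384,287) + (623,75)
(x₁, y₁) = (7775, 936);  7775² − 69·936² = 1 ✓
k=2:  x_2 = 7775·7775+69·936·936 = 120901249,  y_2 = 7775·936+936·7775 = 14554800
k=3:  x_3 = 7775·120901249+69·936·14554800 = 1880014414175,  y_3 = 7775·14554800+936·120901249 = 226327139064

7775 936
120901249 14554800
1880014414175 226327139064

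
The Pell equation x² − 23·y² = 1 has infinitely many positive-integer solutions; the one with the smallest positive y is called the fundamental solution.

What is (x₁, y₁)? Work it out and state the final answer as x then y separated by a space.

√23 → a₀=4, period (1,3,1,8); ℓ=4 even so k=3
i=0: a=4 ⇒ p=4, q=1
…
i=2: a=3 ⇒ p=19, q=4
i=3: a=1 ⇒ p=24, q=5
(x₁, y₁) = (24, 5);  24² − 23·5² = 1 ✓

24 5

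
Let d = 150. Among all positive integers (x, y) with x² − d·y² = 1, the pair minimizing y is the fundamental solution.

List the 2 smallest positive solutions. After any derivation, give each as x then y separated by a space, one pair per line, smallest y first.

d=150: √d = [12; 4,24] (ℓ=2, even), read p_1/q_1
step 0: (12, 1)  from 12·(1,0) + (0,1)
step 1: (49, 4)  from 4·(12,1) + (1,0)
fundamental: x₁=49, y₁=4  (since 2401 − 150·16 = 1)
(49+4√150)^2 = 4801 + 392√150

49 4
4801 392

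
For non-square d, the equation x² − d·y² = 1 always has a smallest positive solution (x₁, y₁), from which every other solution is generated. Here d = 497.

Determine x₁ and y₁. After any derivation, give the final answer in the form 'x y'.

1201887 53912

[22; 3,2,2,5,6,5,2,2,3,44] for √497; ℓ=10 ⇒ convergent index 9
i=0: a=22 ⇒ p=22, q=1
i=1: a=3 ⇒ p=67, q=3
…
i=4: a=5 ⇒ p=2051, q=92
i=5: a=6 ⇒ p=12685, q=569
…
i=7: a=2 ⇒ p=143637, q=6443
i=8: a=2 ⇒ p=352750, q=15823
i=9: a=3 ⇒ p=1201887, q=53912
→ (1201887, 53912).  Check: 1201887²=1444532360769, 497·53912²=1444532360768, difference 1.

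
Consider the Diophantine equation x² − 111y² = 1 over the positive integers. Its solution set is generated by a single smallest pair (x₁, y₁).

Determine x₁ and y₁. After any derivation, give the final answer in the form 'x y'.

d=111: √d = [10; 1,1,6,1,1,20] (ℓ=6, even), read p_5/q_5
a_0=10:  p_0=10·1+0=10,  q_0=10·0+1=1
a_1=1:  p_1=1·10+1=11,  q_1=1·1+0=1
…
a_3=6:  p_3=6·21+11=137,  q_3=6·2+1=13
a_4=1:  p_4=1·137+21=158,  q_4=1·13+2=15
a_5=1:  p_5=1·158+137=295,  q_5=1·15+13=28
fundamental: x₁=295, y₁=28  (since 87025 − 111·784 = 1)

295 28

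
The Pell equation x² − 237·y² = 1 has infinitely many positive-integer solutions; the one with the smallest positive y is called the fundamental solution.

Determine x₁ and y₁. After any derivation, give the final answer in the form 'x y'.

228151 14820

√237 = [15; 2,1,1,7,10,7,1,1,2,30, …], period ℓ=10 (even) → k=9
i=0: a=15 ⇒ p=15, q=1
i=1: a=2 ⇒ p=31, q=2
…
i=4: a=7 ⇒ p=585, q=38
i=5: a=10 ⇒ p=5927, q=385
i=6: a=7 ⇒ p=42074, q=2733
…
i=8: a=1 ⇒ p=90075, q=5851
i=9: a=2 ⇒ p=228151, q=14820
fundamental: x₁=228151, y₁=14820  (since 52052878801 − 237·219632400 = 1)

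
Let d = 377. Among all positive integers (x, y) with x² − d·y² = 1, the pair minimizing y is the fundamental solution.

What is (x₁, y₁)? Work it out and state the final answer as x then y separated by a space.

√377 → a₀=19, period (2,2,2,38); ℓ=4 even so k=3
i=0: a=19 ⇒ p=19, q=1
…
i=2: a=2 ⇒ p=97, q=5
i=3: a=2 ⇒ p=233, q=12
(x₁, y₁) = (233, 12);  233² − 377·12² = 1 ✓

233 12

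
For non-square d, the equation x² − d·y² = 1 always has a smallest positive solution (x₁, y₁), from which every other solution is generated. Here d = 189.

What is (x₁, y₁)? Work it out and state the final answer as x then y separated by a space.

[13; 1,2,1,26] for √189; ℓ=4 ⇒ convergent index 3
i=0: a=13 ⇒ p=13, q=1
i=1: a=1 ⇒ p=14, q=1
i=2: a=2 ⇒ p=41, q=3
i=3: a=1 ⇒ p=55, q=4
fundamental: x₁=55, y₁=4  (since 3025 − 189·16 = 1)

55 4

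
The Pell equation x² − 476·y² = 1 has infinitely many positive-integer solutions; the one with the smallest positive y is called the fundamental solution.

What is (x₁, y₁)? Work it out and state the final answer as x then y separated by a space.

[21; 1,4,2,10,2,4,1,42] for √476; ℓ=8 ⇒ convergent index 7
step 0: (21, 1)  from 21·(1,0) + (0,1)
…
step 3: (240, 11)  from 2·(109,5) + (22,1)
step 4: (2509, 115)  from 10·(240,11) + (109,5)
…
step 6: (23541, 1079)  from 4·(5258,241) + (2509,115)
step 7: (28799, 1320)  from 1·(23541,1079) + (5258,241)
fundamental: x₁=28799, y₁=1320  (since 829382401 − 476·1742400 = 1)

28799 1320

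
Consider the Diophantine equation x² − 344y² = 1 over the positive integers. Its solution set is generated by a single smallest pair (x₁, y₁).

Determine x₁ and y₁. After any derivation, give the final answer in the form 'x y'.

[18; 1,1,4,1,3,1,4,1,1,36] for √344; ℓ=10 ⇒ convergent index 9
a_0=18:  p_0=18·1+0=18,  q_0=18·0+1=1
a_1=1:  p_1=1·18+1=19,  q_1=1·1+0=1
a_2=1:  p_2=1·19+18=37,  q_2=1·1+1=2
…
a_4=1:  p_4=1·167+37=204,  q_4=1·9+2=11
…
a_7=4:  p_7=4·983+779=4711,  q_7=4·53+42=254
a_8=1:  p_8=1·4711+983=5694,  q_8=1·254+53=307
a_9=1:  p_9=1·5694+4711=10405,  q_9=1·307+254=561
→ (10405, 561).  Check: 10405²=108264025, 344·561²=108264024, difference 1.

10405 561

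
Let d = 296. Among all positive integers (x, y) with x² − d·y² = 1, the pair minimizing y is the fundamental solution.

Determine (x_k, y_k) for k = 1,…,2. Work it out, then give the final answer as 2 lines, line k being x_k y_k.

3699 215
27365201 1590570

d=296: √d = [17; 4,1,7,1,4,34] (ℓ=6, even), read p_5/q_5
step 0: (17, 1)  from 17·(1,0) + (0,1)
step 1: (69, 4)  from 4·(17,1) + (1,0)
…
step 3: (671, 39)  from 7·(86,5) + (69,4)
step 4: (757, 44)  from 1·(671,39) + (86,5)
step 5: (3699, 215)  from 4·(757,44) + (671,39)
(x₁, y₁) = (3699, 215);  3699² − 296·215² = 1 ✓
n=2: (3699,215)∘(3699,215) = (3699·3699+296·215·215, 3699·215+215·3699) = (27365201,1590570)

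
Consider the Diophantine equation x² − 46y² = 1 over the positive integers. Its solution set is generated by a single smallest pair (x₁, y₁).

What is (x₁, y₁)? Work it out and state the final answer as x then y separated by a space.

24335 3588

[6; 1,3,1,1,2,6,2,1,1,3,1,12] for √46; ℓ=12 ⇒ convergent index 11
k=0  a_k=6  p_k/q_k = 6/1
k=1  a_k=1  p_k/q_k = 7/1
k=2  a_k=3  p_k/q_k = 27/4
…
k=6  a_k=6  p_k/q_k = 997/147
…
k=8  a_k=1  p_k/q_k = 3147/464
k=9  a_k=1  p_k/q_k = 5297/781
k=10  a_k=3  p_k/q_k = 19038/2807
k=11  a_k=1  p_k/q_k = 24335/3588
(x₁, y₁) = (24335, 3588);  24335² − 46·3588² = 1 ✓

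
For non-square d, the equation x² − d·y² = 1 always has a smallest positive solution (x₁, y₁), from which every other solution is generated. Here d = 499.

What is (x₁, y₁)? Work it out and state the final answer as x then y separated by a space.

4490 201

√499 = [22; 2,1,21,1,2,44, …], period ℓ=6 (even) → k=5
k=0  a_k=22  p_k/q_k = 22/1
k=1  a_k=2  p_k/q_k = 45/2
k=2  a_k=1  p_k/q_k = 67/3
k=3  a_k=21  p_k/q_k = 1452/65
k=4  a_k=1  p_k/q_k = 1519/68
k=5  a_k=2  p_k/q_k = 4490/201
→ (4490, 201).  Check: 4490²=20160100, 499·201²=20160099, difference 1.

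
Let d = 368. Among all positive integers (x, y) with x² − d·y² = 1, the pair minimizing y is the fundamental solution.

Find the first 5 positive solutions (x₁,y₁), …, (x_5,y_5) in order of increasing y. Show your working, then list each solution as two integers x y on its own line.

1151 60
2649601 138120
6099380351 317952180
14040770918401 731925780240
32321848554778751 1684892828160300

√368 → a₀=19, period (5,2,5,38); ℓ=4 even so k=3
step 0: (19, 1)  from 19·(1,0) + (0,1)
…
step 2: (211, 11)  from 2·(96,5) + (19,1)
step 3: (1151, 60)  from 5·(211,11) + (96,5)
(x₁, y₁) = (1151, 60);  1151² − 368·60² = 1 ✓
(1151+60√368)^2 = 2649601 + 138120√368
(1151+60√368)^3 = 6099380351 + 317952180√368
(1151+60√368)^4 = 14040770918401 + 731925780240√368
(1151+60√368)^5 = 32321848554778751 + 1684892828160300√368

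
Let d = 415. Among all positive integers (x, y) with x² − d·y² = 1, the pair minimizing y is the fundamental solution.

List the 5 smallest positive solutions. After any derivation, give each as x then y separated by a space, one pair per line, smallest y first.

√415 → a₀=20, period (2,1,2,4,6,…,1,2,40); ℓ=16 even so k=15
step 0: (20, 1)  from 20·(1,0) + (0,1)
step 1: (41, 2)  from 2·(20,1) + (1,0)
step 2: (61, 3)  from 1·(41,2) + (20,1)
…
step 4: (713, 35)  from 4·(163,8) + (61,3)
step 5: (4441, 218)  from 6·(713,35) + (163,8)
step 6: (5154, 253)  from 1·(4441,218) + (713,35)
step 7: (9595, 471)  from 1·(5154,253) + (4441,218)
step 8: (33939, 1666)  from 3·(9595,471) + (5154,253)
step 9: (43534, 2137)  from 1·(33939,1666) + (9595,471)
step 10: (77473, 3803)  from 1·(43534,2137) + (33939,1666)
…
step 12: (2110961, 103623)  from 4·(508372,24955) + (77473,3803)
step 13: (4730294, 232201)  from 2·(2110961,103623) + (508372,24955)
step 14: (6841255, 335824)  from 1·(4730294,232201) + (2110961,103623)
step 15: (18412804, 903849)  from 2·(6841255,335824) + (4730294,232201)
→ (18412804, 903849).  Check: 18412804²=339031351142416, 415·903849²=339031351142415, difference 1.
(x_2, y_2) = (18412804·18412804 + 415·903849·903849, 18412804·903849 + 903849·18412804) = (678062702284831, 33284788965192)
(x_3, y_3) = (18412804·678062702284831 + 415·903849·33284788965192, 18412804·33284788965192 + 903849·678062702284831) = (24970071273761872339444, 1225732590794885332887)
(x_4, y_4) = (18412804·24970071273761872339444 + 415·903849·1225732590794885332887, 18412804·1225732590794885332887 + 903849·24970071273761872339444) = (919538056459614718055705397121, 45138347901436822389057205104)
(x_5, y_5) = (18412804·919538056459614718055705397121 + 415·903849·45138347901436822389057205104, 18412804·45138347901436822389057205104 + 903849·919538056459614718055705397121) = (33862548008263614468078655355989935124, 1662247105585933832332453329850170345)

18412804 903849
678062702284831 33284788965192
24970071273761872339444 1225732590794885332887
919538056459614718055705397121 45138347901436822389057205104
33862548008263614468078655355989935124 1662247105585933832332453329850170345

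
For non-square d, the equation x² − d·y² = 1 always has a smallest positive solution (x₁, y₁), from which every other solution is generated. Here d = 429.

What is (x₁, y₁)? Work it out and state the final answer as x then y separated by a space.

√429 = [20; 1,2,2,9,1,12,1,9,2,2,1,40, …], period ℓ=12 (even) → k=11
step 0: (20, 1)  from 20·(1,0) + (0,1)
step 1: (21, 1)  from 1·(20,1) + (1,0)
…
step 3: (145, 7)  from 2·(62,3) + (21,1)
step 4: (1367, 66)  from 9·(145,7) + (62,3)
step 5: (1512, 73)  from 1·(1367,66) + (145,7)
step 6: (19511, 942)  from 12·(1512,73) + (1367,66)
step 7: (21023, 1015)  from 1·(19511,942) + (1512,73)
step 8: (208718, 10077)  from 9·(21023,1015) + (19511,942)
…
step 10: (1085636, 52415)  from 2·(438459,21169) + (208718,10077)
step 11: (1524095, 73584)  from 1·(1085636,52415) + (438459,21169)
→ (1524095, 73584).  Check: 1524095²=2322865569025, 429·73584²=2322865569024, difference 1.

1524095 73584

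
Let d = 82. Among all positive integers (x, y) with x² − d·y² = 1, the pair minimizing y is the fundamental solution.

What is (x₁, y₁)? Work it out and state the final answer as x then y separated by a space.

√82 → a₀=9, period (18); ℓ=1 odd so k=1
i=0: a=9 ⇒ p=9, q=1
i=1: a=18 ⇒ p=163, q=18
(x₁, y₁) = (163, 18);  163² − 82·18² = 1 ✓

163 18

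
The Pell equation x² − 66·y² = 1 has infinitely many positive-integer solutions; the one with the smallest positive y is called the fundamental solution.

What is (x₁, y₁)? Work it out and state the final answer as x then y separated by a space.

65 8

d=66: √d = [8; 8,16] (ℓ=2, even), read p_1/q_1
step 0: (8, 1)  from 8·(1,0) + (0,1)
step 1: (65, 8)  from 8·(8,1) + (1,0)
(x₁, y₁) = (65, 8);  65² − 66·8² = 1 ✓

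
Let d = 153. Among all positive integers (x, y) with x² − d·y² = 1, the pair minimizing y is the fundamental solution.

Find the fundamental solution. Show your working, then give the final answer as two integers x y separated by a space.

2177 176

√153 = [12; 2,1,2,2,2,1,2,24, …], period ℓ=8 (even) → k=7
i=0: a=12 ⇒ p=12, q=1
i=1: a=2 ⇒ p=25, q=2
i=2: a=1 ⇒ p=37, q=3
i=3: a=2 ⇒ p=99, q=8
…
i=6: a=1 ⇒ p=804, q=65
i=7: a=2 ⇒ p=2177, q=176
→ (2177, 176).  Check: 2177²=4739329, 153·176²=4739328, difference 1.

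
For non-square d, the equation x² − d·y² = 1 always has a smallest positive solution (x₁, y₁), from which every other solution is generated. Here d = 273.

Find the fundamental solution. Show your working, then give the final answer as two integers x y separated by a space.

727 44

√273 = [16; 1,1,10,1,1,32, …], period ℓ=6 (even) → k=5
a_0=16:  p_0=16·1+0=16,  q_0=16·0+1=1
…
a_2=1:  p_2=1·17+16=33,  q_2=1·1+1=2
a_3=10:  p_3=10·33+17=347,  q_3=10·2+1=21
a_4=1:  p_4=1·347+33=380,  q_4=1·21+2=23
a_5=1:  p_5=1·380+347=727,  q_5=1·23+21=44
(x₁, y₁) = (727, 44);  727² − 273·44² = 1 ✓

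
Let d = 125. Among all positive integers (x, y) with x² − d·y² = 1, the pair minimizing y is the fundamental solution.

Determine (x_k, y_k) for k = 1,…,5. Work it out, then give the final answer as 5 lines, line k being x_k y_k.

√125 = [11; 5,1,1,5,22, …], period ℓ=5 (odd) → k=9
i=0: a=11 ⇒ p=11, q=1
i=1: a=5 ⇒ p=56, q=5
…
i=6: a=5 ⇒ p=76317, q=6826
i=7: a=1 ⇒ p=91444, q=8179
i=8: a=1 ⇒ p=167761, q=15005
i=9: a=5 ⇒ p=930249, q=83204
(x₁, y₁) = (930249, 83204);  930249² − 125·83204² = 1 ✓
k=2:  x_2 = 930249·930249+125·83204·83204 = 1730726404001,  y_2 = 930249·83204+83204·930249 = 154800875592
k=3:  x_3 = 930249·1730726404001+125·83204·154800875592 = 3220013013190122249,  y_3 = 930249·154800875592+83204·1730726404001 = 288006719437081612
k=4:  x_4 = 930249·3220013013190122249+125·83204·288006719437081612 = 5990827771012465337616001,  y_4 = 930249·288006719437081612+83204·3220013013190122249 = 535835925499096664087184
k=5:  x_5 = 930249·5990827771012465337616001+125·83204·535835925499096664087184 = 11145923086309929722690704506249,  y_5 = 930249·535835925499096664087184+83204·5990827771012465337616001 = 996921667718930338621440576020

930249 83204
1730726404001 154800875592
3220013013190122249 288006719437081612
5990827771012465337616001 535835925499096664087184
11145923086309929722690704506249 996921667718930338621440576020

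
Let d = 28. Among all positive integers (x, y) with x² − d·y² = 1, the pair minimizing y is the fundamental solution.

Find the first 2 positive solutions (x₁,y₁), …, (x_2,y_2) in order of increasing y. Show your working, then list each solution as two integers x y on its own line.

√28 = [5; 3,2,3,10, …], period ℓ=4 (even) → k=3
step 0: (5, 1)  from 5·(1,0) + (0,1)
…
step 2: (37, 7)  from 2·(16,3) + (5,1)
step 3: (127, 24)  from 3·(37,7) + (16,3)
fundamental: x₁=127, y₁=24  (since 16129 − 28·576 = 1)
n=2: (127,24)∘(127,24) = (127·127+28·24·24, 127·24+24·127) = (32257,6096)

127 24
32257 6096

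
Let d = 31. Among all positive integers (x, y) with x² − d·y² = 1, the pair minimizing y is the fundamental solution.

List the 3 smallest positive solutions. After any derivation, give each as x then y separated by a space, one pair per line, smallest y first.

1520 273
4620799 829920
14047227440 2522956527

√31 = [5; 1,1,3,5,3,1,1,10, …], period ℓ=8 (even) → k=7
a_0=5:  p_0=5·1+0=5,  q_0=5·0+1=1
…
a_3=3:  p_3=3·11+6=39,  q_3=3·2+1=7
…
a_6=1:  p_6=1·657+206=863,  q_6=1·118+37=155
a_7=1:  p_7=1·863+657=1520,  q_7=1·155+118=273
(x₁, y₁) = (1520, 273);  1520² − 31·273² = 1 ✓
k=2:  x_2 = 1520·1520+31·273·273 = 4620799,  y_2 = 1520·273+273·1520 = 829920
k=3:  x_3 = 1520·4620799+31·273·829920 = 14047227440,  y_3 = 1520·829920+273·4620799 = 2522956527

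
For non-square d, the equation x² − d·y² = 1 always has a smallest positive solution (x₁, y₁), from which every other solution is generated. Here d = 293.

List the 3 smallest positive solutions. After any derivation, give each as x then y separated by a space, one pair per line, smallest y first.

√293 → a₀=17, period (8,1,1,8,34); ℓ=5 odd so k=9
a_0=17:  p_0=17·1+0=17,  q_0=17·0+1=1
a_1=8:  p_1=8·17+1=137,  q_1=8·1+0=8
…
a_3=1:  p_3=1·154+137=291,  q_3=1·9+8=17
…
a_7=1:  p_7=1·679914+84679=764593,  q_7=1·39721+4947=44668
a_8=1:  p_8=1·764593+679914=1444507,  q_8=1·44668+39721=84389
a_9=8:  p_9=8·1444507+764593=12320649,  q_9=8·84389+44668=719780
→ (12320649, 719780).  Check: 12320649²=151798391781201, 293·719780²=151798391781200, difference 1.
(x_2, y_2) = (12320649·12320649 + 293·719780·719780, 12320649·719780 + 719780·12320649) = (303596783562401, 17736313474440)
(x_3, y_3) = (12320649·303596783562401 + 293·719780·17736313474440, 12320649·17736313474440 + 719780·303596783562401) = (7481018815602612315849, 437045785745090703340)

12320649 719780
303596783562401 17736313474440
7481018815602612315849 437045785745090703340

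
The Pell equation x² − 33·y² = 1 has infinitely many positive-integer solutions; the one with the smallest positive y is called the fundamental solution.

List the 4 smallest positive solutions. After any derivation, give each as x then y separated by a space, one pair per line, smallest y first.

23 4
1057 184
48599 8460
2234497 388976

√33 = [5; 1,2,1,10, …], period ℓ=4 (even) → k=3
step 0: (5, 1)  from 5·(1,0) + (0,1)
step 1: (6, 1)  from 1·(5,1) + (1,0)
step 2: (17, 3)  from 2·(6,1) + (5,1)
step 3: (23, 4)  from 1·(17,3) + (6,1)
→ (23, 4).  Check: 23²=529, 33·4²=528, difference 1.
(23+4√33)^2 = 1057 + 184√33
(23+4√33)^3 = 48599 + 8460√33
(23+4√33)^4 = 2234497 + 388976√33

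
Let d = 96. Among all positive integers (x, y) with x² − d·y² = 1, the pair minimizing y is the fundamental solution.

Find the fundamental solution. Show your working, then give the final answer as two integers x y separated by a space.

49 5

d=96: √d = [9; 1,3,1,18] (ℓ=4, even), read p_3/q_3
a_0=9:  p_0=9·1+0=9,  q_0=9·0+1=1
a_1=1:  p_1=1·9+1=10,  q_1=1·1+0=1
a_2=3:  p_2=3·10+9=39,  q_2=3·1+1=4
a_3=1:  p_3=1·39+10=49,  q_3=1·4+1=5
→ (49, 5).  Check: 49²=2401, 96·5²=2400, difference 1.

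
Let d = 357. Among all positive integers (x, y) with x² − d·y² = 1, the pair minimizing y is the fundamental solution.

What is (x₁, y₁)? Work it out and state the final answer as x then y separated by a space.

3401 180

[18; 1,8,2,8,1,36] for √357; ℓ=6 ⇒ convergent index 5
step 0: (18, 1)  from 18·(1,0) + (0,1)
step 1: (19, 1)  from 1·(18,1) + (1,0)
…
step 4: (3042, 161)  from 8·(359,19) + (170,9)
step 5: (3401, 180)  from 1·(3042,161) + (359,19)
→ (3401, 180).  Check: 3401²=11566801, 357·180²=11566800, difference 1.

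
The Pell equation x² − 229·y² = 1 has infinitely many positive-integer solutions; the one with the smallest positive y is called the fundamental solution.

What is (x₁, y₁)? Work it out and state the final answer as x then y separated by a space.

5848201 386460

[15; 7,1,1,7,30] for √229; ℓ=5 ⇒ convergent index 9
k=0  a_k=15  p_k/q_k = 15/1
k=1  a_k=7  p_k/q_k = 106/7
k=2  a_k=1  p_k/q_k = 121/8
k=3  a_k=1  p_k/q_k = 227/15
k=4  a_k=7  p_k/q_k = 1710/113
k=5  a_k=30  p_k/q_k = 51527/3405
k=6  a_k=7  p_k/q_k = 362399/23948
k=7  a_k=1  p_k/q_k = 413926/27353
k=8  a_k=1  p_k/q_k = 776325/51301
k=9  a_k=7  p_k/q_k = 5848201/386460
fundamental: x₁=5848201, y₁=386460  (since 34201454936401 − 229·149351331600 = 1)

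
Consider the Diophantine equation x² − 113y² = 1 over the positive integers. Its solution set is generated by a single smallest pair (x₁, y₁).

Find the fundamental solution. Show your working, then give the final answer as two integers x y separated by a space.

1204353 113296

√113 → a₀=10, period (1,1,1,2,2,1,1,1,20); ℓ=9 odd so k=17
step 0: (10, 1)  from 10·(1,0) + (0,1)
…
step 2: (21, 2)  from 1·(11,1) + (10,1)
step 3: (32, 3)  from 1·(21,2) + (11,1)
…
step 5: (202, 19)  from 2·(85,8) + (32,3)
step 6: (287, 27)  from 1·(202,19) + (85,8)
step 7: (489, 46)  from 1·(287,27) + (202,19)
step 8: (776, 73)  from 1·(489,46) + (287,27)
step 9: (16009, 1506)  from 20·(776,73) + (489,46)
…
step 14: (313483, 29490)  from 2·(131952,12413) + (49579,4664)
…
step 16: (758918, 71393)  from 1·(445435,41903) + (313483,29490)
step 17: (1204353, 113296)  from 1·(758918,71393) + (445435,41903)
(x₁, y₁) = (1204353, 113296);  1204353² − 113·113296² = 1 ✓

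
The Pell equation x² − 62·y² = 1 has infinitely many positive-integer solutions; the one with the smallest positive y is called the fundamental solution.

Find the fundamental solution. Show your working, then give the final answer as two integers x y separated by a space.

63 8

[7; 1,6,1,14] for √62; ℓ=4 ⇒ convergent index 3
i=0: a=7 ⇒ p=7, q=1
i=1: a=1 ⇒ p=8, q=1
i=2: a=6 ⇒ p=55, q=7
i=3: a=1 ⇒ p=63, q=8
(x₁, y₁) = (63, 8);  63² − 62·8² = 1 ✓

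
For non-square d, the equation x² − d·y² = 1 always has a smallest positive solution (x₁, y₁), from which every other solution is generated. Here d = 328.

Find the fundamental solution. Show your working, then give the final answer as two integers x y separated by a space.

d=328: √d = [18; 9,36] (ℓ=2, even), read p_1/q_1
a_0=18:  p_0=18·1+0=18,  q_0=18·0+1=1
a_1=9:  p_1=9·18+1=163,  q_1=9·1+0=9
(x₁, y₁) = (163, 9);  163² − 328·9² = 1 ✓

163 9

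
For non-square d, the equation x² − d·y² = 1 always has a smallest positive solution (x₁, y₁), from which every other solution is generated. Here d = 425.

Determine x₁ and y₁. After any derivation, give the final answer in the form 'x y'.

√425 → a₀=20, period (1,1,1,1,1,1,40); ℓ=7 odd so k=13
a_0=20:  p_0=20·1+0=20,  q_0=20·0+1=1
a_1=1:  p_1=1·20+1=21,  q_1=1·1+0=1
a_2=1:  p_2=1·21+20=41,  q_2=1·1+1=2
…
a_7=40:  p_7=40·268+165=10885,  q_7=40·13+8=528
…
a_12=1:  p_12=1·55229+33191=88420,  q_12=1·2679+1610=4289
a_13=1:  p_13=1·88420+55229=143649,  q_13=1·4289+2679=6968
→ (143649, 6968).  Check: 143649²=20635035201, 425·6968²=20635035200, difference 1.

143649 6968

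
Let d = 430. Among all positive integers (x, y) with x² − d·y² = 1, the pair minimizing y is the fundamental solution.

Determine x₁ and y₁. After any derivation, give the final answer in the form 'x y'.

√430 → a₀=20, period (1,2,1,3,1,…,2,1,40); ℓ=14 even so k=13
step 0: (20, 1)  from 20·(1,0) + (0,1)
…
step 3: (83, 4)  from 1·(62,3) + (21,1)
…
step 6: (2675, 129)  from 6·(394,19) + (311,15)
…
step 10: (599138, 28893)  from 3·(155233,7486) + (133439,6435)
step 11: (754371, 36379)  from 1·(599138,28893) + (155233,7486)
step 12: (2107880, 101651)  from 2·(754371,36379) + (599138,28893)
step 13: (2862251, 138030)  from 1·(2107880,101651) + (754371,36379)
→ (2862251, 138030).  Check: 2862251²=8192480787001, 430·138030²=8192480787000, difference 1.

2862251 138030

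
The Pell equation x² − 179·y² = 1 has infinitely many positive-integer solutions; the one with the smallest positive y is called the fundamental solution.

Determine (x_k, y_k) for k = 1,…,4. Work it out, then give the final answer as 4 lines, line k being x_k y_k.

4190210 313191
35115719688199 2624672120220
294284479589372473370 21995854729733779209
2466227538440333747559727201 184334500894152933286567560

[13; 2,1,1,1,3,…,1,2,26] for √179; ℓ=14 ⇒ convergent index 13
step 0: (13, 1)  from 13·(1,0) + (0,1)
step 1: (27, 2)  from 2·(13,1) + (1,0)
…
step 3: (67, 5)  from 1·(40,3) + (27,2)
step 4: (107, 8)  from 1·(67,5) + (40,3)
…
step 6: (2047, 153)  from 5·(388,29) + (107,8)
step 7: (26999, 2018)  from 13·(2047,153) + (388,29)
step 8: (137042, 10243)  from 5·(26999,2018) + (2047,153)
step 9: (438125, 32747)  from 3·(137042,10243) + (26999,2018)
…
step 11: (1013292, 75737)  from 1·(575167,42990) + (438125,32747)
step 12: (1588459, 118727)  from 1·(1013292,75737) + (575167,42990)
step 13: (4190210, 313191)  from 2·(1588459,118727) + (1013292,75737)
→ (4190210, 313191).  Check: 4190210²=17557859844100, 179·313191²=17557859844099, difference 1.
(4190210+313191√179)^2 = 35115719688199 + 2624672120220√179
(4190210+313191√179)^3 = 294284479589372473370 + 21995854729733779209√179
(4190210+313191√179)^4 = 2466227538440333747559727201 + 184334500894152933286567560√179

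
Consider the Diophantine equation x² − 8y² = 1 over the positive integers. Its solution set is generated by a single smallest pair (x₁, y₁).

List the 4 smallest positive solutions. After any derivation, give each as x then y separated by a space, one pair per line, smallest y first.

√8 = [2; 1,4, …], period ℓ=2 (even) → k=1
a_0=2:  p_0=2·1+0=2,  q_0=2·0+1=1
a_1=1:  p_1=1·2+1=3,  q_1=1·1+0=1
(x₁, y₁) = (3, 1);  3² − 8·1² = 1 ✓
(x_2, y_2) = (3·3 + 8·1·1, 3·1 + 1·3) = (17, 6)
(x_3, y_3) = (3·17 + 8·1·6, 3·6 + 1·17) = (99, 35)
(x_4, y_4) = (3·99 + 8·1·35, 3·35 + 1·99) = (577, 204)

3 1
17 6
99 35
577 204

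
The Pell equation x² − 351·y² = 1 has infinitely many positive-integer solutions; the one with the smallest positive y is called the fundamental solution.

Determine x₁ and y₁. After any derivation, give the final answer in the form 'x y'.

62425 3332

√351 → a₀=18, period (1,2,1,3,2,2,2,3,1,2,1,36); ℓ=12 even so k=11
step 0: (18, 1)  from 18·(1,0) + (0,1)
step 1: (19, 1)  from 1·(18,1) + (1,0)
…
step 5: (637, 34)  from 2·(281,15) + (75,4)
step 6: (1555, 83)  from 2·(637,34) + (281,15)
step 7: (3747, 200)  from 2·(1555,83) + (637,34)
step 8: (12796, 683)  from 3·(3747,200) + (1555,83)
step 9: (16543, 883)  from 1·(12796,683) + (3747,200)
step 10: (45882, 2449)  from 2·(16543,883) + (12796,683)
step 11: (62425, 3332)  from 1·(45882,2449) + (16543,883)
fundamental: x₁=62425, y₁=3332  (since 3896880625 − 351·11102224 = 1)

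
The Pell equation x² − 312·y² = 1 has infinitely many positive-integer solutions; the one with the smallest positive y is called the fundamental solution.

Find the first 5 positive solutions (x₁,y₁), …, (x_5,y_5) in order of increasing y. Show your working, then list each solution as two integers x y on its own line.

d=312: √d = [17; 1,1,1,34] (ℓ=4, even), read p_3/q_3
step 0: (17, 1)  from 17·(1,0) + (0,1)
…
step 2: (35, 2)  from 1·(18,1) + (17,1)
step 3: (53, 3)  from 1·(35,2) + (18,1)
fundamental: x₁=53, y₁=3  (since 2809 − 312·9 = 1)
(x_2, y_2) = (53·53 + 312·3·3, 53·3 + 3·53) = (5617, 318)
(x_3, y_3) = (53·5617 + 312·3·318, 53·318 + 3·5617) = (595349, 33705)
(x_4, y_4) = (53·595349 + 312·3·33705, 53·33705 + 3·595349) = (63101377, 3572412)
(x_5, y_5) = (53·63101377 + 312·3·3572412, 53·3572412 + 3·63101377) = (6688150613, 378641967)

53 3
5617 318
595349 33705
63101377 3572412
6688150613 378641967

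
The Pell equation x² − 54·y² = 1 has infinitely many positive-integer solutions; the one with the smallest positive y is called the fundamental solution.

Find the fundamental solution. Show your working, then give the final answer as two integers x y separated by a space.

[7; 2,1,6,1,2,14] for √54; ℓ=6 ⇒ convergent index 5
i=0: a=7 ⇒ p=7, q=1
…
i=3: a=6 ⇒ p=147, q=20
i=4: a=1 ⇒ p=169, q=23
i=5: a=2 ⇒ p=485, q=66
(x₁, y₁) = (485, 66);  485² − 54·66² = 1 ✓

485 66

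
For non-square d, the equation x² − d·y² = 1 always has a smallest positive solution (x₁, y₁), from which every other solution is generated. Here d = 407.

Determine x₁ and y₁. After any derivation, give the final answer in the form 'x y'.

2663 132

[20; 5,1,2,1,5,40] for √407; ℓ=6 ⇒ convergent index 5
a_0=20:  p_0=20·1+0=20,  q_0=20·0+1=1
…
a_4=1:  p_4=1·343+121=464,  q_4=1·17+6=23
a_5=5:  p_5=5·464+343=2663,  q_5=5·23+17=132
→ (2663, 132).  Check: 2663²=7091569, 407·132²=7091568, difference 1.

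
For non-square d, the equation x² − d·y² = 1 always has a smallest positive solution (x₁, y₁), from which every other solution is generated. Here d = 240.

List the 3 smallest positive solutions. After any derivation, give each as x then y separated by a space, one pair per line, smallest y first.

31 2
1921 124
119071 7686

√240 = [15; 2,30, …], period ℓ=2 (even) → k=1
i=0: a=15 ⇒ p=15, q=1
i=1: a=2 ⇒ p=31, q=2
→ (31, 2).  Check: 31²=961, 240·2²=960, difference 1.
k=2:  x_2 = 31·31+240·2·2 = 1921,  y_2 = 31·2+2·31 = 124
k=3:  x_3 = 31·1921+240·2·124 = 119071,  y_3 = 31·124+2·1921 = 7686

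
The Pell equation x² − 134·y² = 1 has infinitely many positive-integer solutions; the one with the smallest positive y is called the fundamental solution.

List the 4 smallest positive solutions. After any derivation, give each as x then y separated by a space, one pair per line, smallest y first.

√134 = [11; 1,1,2,1,3,…,1,1,22, …], period ℓ=14 (even) → k=13
i=0: a=11 ⇒ p=11, q=1
…
i=6: a=1 ⇒ p=382, q=33
i=7: a=10 ⇒ p=4121, q=356
…
i=12: a=1 ⇒ p=84029, q=7259
i=13: a=1 ⇒ p=145925, q=12606
fundamental: x₁=145925, y₁=12606  (since 21294105625 − 134·158911236 = 1)
k=2:  x_2 = 145925·145925+134·12606·12606 = 42588211249,  y_2 = 145925·12606+12606·145925 = 3679061100
k=3:  x_3 = 145925·42588211249+134·12606·3679061100 = 12429369452874725,  y_3 = 145925·3679061100+12606·42588211249 = 1073733982022394
k=4:  x_4 = 145925·12429369452874725+134·12606·1073733982022394 = 3627511474778900280001,  y_4 = 145925·1073733982022394+12606·12429369452874725 = 313369262649556627800

145925 12606
42588211249 3679061100
12429369452874725 1073733982022394
3627511474778900280001 313369262649556627800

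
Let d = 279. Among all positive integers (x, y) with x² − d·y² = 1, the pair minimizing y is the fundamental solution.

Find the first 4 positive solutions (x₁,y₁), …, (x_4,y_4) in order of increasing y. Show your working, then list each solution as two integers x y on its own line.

[16; 1,2,2,1,2,2,1,32] for √279; ℓ=8 ⇒ convergent index 7
step 0: (16, 1)  from 16·(1,0) + (0,1)
step 1: (17, 1)  from 1·(16,1) + (1,0)
…
step 3: (117, 7)  from 2·(50,3) + (17,1)
step 4: (167, 10)  from 1·(117,7) + (50,3)
step 5: (451, 27)  from 2·(167,10) + (117,7)
step 6: (1069, 64)  from 2·(451,27) + (167,10)
step 7: (1520, 91)  from 1·(1069,64) + (451,27)
(x₁, y₁) = (1520, 91);  1520² − 279·91² = 1 ✓
k=2:  x_2 = 1520·1520+279·91·91 = 4620799,  y_2 = 1520·91+91·1520 = 276640
k=3:  x_3 = 1520·4620799+279·91·276640 = 14047227440,  y_3 = 1520·276640+91·4620799 = 840985509
k=4:  x_4 = 1520·14047227440+279·91·840985509 = 42703566796801,  y_4 = 1520·840985509+91·14047227440 = 2556595670720

1520 91
4620799 276640
14047227440 840985509
42703566796801 2556595670720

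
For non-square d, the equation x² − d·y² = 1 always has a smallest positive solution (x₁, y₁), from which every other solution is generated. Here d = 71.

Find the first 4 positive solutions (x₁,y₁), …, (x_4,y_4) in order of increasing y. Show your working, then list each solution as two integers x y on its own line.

[8; 2,2,1,7,1,2,2,16] for √71; ℓ=8 ⇒ convergent index 7
i=0: a=8 ⇒ p=8, q=1
i=1: a=2 ⇒ p=17, q=2
…
i=6: a=2 ⇒ p=1483, q=176
i=7: a=2 ⇒ p=3480, q=413
fundamental: x₁=3480, y₁=413  (since 12110400 − 71·170569 = 1)
k=2:  x_2 = 3480·3480+71·413·413 = 24220799,  y_2 = 3480·413+413·3480 = 2874480
k=3:  x_3 = 3480·24220799+71·413·2874480 = 168576757560,  y_3 = 3480·2874480+413·24220799 = 20006380387
k=4:  x_4 = 3480·168576757560+71·413·20006380387 = 1173294208396801,  y_4 = 3480·20006380387+413·168576757560 = 139244404619040

3480 413
24220799 2874480
168576757560 20006380387
1173294208396801 139244404619040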